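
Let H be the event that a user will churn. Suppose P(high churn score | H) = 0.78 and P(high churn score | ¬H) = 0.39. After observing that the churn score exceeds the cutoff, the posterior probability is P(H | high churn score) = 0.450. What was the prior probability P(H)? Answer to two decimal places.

Bayes' rule in odds form gives O(H|E) = O(H)·[P(E|H)/P(E|¬H)], hence O(H) = O(H|E)/LR.
Posterior odds = 0.450/(1−0.450) = 0.8182. LR = 0.78/0.39 = 2.0000.
Prior odds = 0.8182/2.0000 = 0.4091, so P(H) = 0.4091/(1+0.4091) ≈ 0.29.

P(H) = 0.29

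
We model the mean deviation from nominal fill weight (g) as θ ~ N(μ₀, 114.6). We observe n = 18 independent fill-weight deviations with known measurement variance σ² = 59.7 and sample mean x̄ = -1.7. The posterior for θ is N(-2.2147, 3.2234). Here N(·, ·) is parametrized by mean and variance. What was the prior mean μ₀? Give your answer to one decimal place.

With known observation variance, the Normal–Normal posterior has precision τ_n = τ₀ + n/σ² and mean μ_n = (τ₀μ₀ + (n/σ²)x̄)/τ_n.
Here τ₀ = 1/114.6 = 0.008726 and τ_data = 18/59.7 = 0.301508, so τ_n = 0.310234.
Rearranging for μ₀: μ₀ = (μ_n·τ_n − τ_data·x̄)/τ₀ = (-2.2147·0.310234 − 0.301508·-1.7) / 0.008726 = -0.174512/0.008726 ≈ -20.0.

μ₀ = -20.0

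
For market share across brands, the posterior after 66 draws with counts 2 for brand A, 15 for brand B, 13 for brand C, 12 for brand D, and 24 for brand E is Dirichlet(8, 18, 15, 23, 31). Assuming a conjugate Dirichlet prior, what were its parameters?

Dirichlet(6, 3, 2, 11, 7)

For a Dirichlet(α) prior with multinomial counts c, the posterior is Dirichlet(α + c) componentwise.
Subtract each count from the matching posterior parameter: 8−2=6, 18−15=3, 15−13=2, 23−12=11, 31−24=7.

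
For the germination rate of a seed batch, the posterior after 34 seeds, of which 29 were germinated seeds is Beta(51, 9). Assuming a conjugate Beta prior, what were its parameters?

Beta is conjugate to the binomial likelihood: posterior = Beta(α+s, β+f).
Subtract the data counts: 51−29=22, 9−5=4.

Beta(22, 4)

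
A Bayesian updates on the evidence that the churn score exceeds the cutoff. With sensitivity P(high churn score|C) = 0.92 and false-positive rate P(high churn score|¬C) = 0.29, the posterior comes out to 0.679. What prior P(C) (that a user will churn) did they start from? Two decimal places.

Bayes' rule in odds form gives O(C|E) = O(C)·[P(E|C)/P(E|¬C)], hence O(C) = O(C|E)/LR.
Posterior odds = 0.679/(1−0.679) = 2.1153. LR = 0.92/0.29 = 3.1724.
Prior odds = 2.1153/3.1724 = 0.6668, so P(C) = 0.6668/(1+0.6668) ≈ 0.40.

P(C) = 0.40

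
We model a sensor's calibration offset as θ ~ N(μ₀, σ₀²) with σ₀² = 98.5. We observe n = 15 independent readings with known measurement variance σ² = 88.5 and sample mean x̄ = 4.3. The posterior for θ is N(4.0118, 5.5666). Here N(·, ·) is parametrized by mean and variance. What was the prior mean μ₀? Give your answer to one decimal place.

μ₀ = -0.8

The posterior mean is a precision-weighted average: μ_n = (τ₀μ₀ + τ_data·x̄)/(τ₀+τ_data), with τ₀=1/σ₀² and τ_data=n/σ².
Here τ₀ = 1/98.5 = 0.010152 and τ_data = 15/88.5 = 0.169492, so τ_n = 0.179644.
Rearranging for μ₀: μ₀ = (μ_n·τ_n − τ_data·x̄)/τ₀ = (4.0118·0.179644 − 0.169492·4.3) / 0.010152 = -0.008120/0.010152 ≈ -0.8.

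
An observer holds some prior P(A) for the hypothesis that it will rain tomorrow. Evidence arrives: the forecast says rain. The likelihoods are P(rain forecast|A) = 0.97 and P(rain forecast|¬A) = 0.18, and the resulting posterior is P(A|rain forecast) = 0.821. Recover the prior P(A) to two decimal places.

P(A) = 0.46

Bayes' rule in odds form gives O(A|E) = O(A)·[P(E|A)/P(E|¬A)], hence O(A) = O(A|E)/LR.
Posterior odds = 0.821/(1−0.821) = 4.5866. LR = 0.97/0.18 = 5.3889.
Prior odds = 4.5866/5.3889 = 0.8511, so P(A) = 0.8511/(1+0.8511) ≈ 0.46.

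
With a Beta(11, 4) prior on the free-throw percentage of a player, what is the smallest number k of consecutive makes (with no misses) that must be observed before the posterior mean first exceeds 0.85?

k = 12

After k makes and 0 misses the posterior is Beta(11+k, 4), with mean (11+k)/(11+4+k).
Set (11+k)/(15+k) > 0.85 and solve: k > (0.85·15 − 11)/(1 − 0.85) = 11.667.
The smallest integer exceeding 11.667 is 12.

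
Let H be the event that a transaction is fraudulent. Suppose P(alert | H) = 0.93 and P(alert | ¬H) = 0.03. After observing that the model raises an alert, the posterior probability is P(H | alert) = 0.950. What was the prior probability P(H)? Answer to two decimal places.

P(H) = 0.38

Bayes' rule in odds form gives O(H|E) = O(H)·[P(E|H)/P(E|¬H)], hence O(H) = O(H|E)/LR.
Posterior odds = 0.950/(1−0.950) = 19.0000. LR = 0.93/0.03 = 31.0000.
Prior odds = 19.0000/31.0000 = 0.6129, so P(H) = 0.6129/(1+0.6129) ≈ 0.38.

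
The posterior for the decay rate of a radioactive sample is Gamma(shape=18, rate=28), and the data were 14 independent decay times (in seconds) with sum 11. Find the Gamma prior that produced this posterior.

Gamma(shape=4, rate=17)

Gamma–exponential conjugacy: posterior shape = α + n, posterior rate = β + Σtᵢ.
So α = 18 − 14 = 4 and β = 28 − 11 = 17.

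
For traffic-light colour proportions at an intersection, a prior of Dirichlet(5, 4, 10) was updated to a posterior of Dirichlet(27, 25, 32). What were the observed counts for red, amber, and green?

counts (22, 21, 22)

For a Dirichlet(α) prior with multinomial counts c, the posterior is Dirichlet(α + c) componentwise.
Counts are posterior − prior componentwise: 27−5=22, 25−4=21, 32−10=22.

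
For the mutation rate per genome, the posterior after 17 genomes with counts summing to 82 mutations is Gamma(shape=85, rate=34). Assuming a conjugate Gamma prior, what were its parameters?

Gamma–Poisson conjugacy: posterior shape = α + Σxᵢ, posterior rate = β + n.
So α = 85 − 82 = 3 and β = 34 − 17 = 17.

Gamma(shape=3, rate=17)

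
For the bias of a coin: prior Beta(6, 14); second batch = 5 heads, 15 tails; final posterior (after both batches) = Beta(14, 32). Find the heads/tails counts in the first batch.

3 heads and 3 tails

Because Beta–binomial updating is additive in the counts, the combined data contributed (α_post−α_prior, β_post−β_prior) successes and failures.
Total across both batches: 14−6=8 heads, 32−14=18 tails.
Subtract the second batch: 8−5=3 heads and 18−15=3 tails.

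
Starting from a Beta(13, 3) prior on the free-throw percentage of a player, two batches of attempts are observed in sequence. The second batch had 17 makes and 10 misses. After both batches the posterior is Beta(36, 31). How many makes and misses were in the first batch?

Sequential conjugate updates are equivalent to a single update on the pooled data, so total successes = posterior α − prior α and total failures = posterior β − prior β.
Total across both batches: 36−13=23 makes, 31−3=28 misses.
Subtract the second batch: 23−17=6 makes and 28−10=18 misses.

6 makes and 18 misses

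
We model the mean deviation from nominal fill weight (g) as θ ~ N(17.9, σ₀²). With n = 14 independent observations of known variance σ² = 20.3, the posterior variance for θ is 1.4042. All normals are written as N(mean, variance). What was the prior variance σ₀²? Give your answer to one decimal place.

Posterior precision equals prior precision plus data precision: 1/σ_n² = 1/σ₀² + n/σ².
So 1/σ₀² = 1/1.4042 − 14/20.3 = 0.712149 − 0.689655 = 0.022494.
Hence σ₀² = 1/0.022494 ≈ 44.5.

σ₀² = 44.5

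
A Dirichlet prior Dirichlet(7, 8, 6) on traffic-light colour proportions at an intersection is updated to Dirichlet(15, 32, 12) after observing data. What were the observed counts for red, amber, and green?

counts (8, 24, 6)

For a Dirichlet(α) prior with multinomial counts c, the posterior is Dirichlet(α + c) componentwise.
Counts are posterior − prior componentwise: 15−7=8, 32−8=24, 12−6=6.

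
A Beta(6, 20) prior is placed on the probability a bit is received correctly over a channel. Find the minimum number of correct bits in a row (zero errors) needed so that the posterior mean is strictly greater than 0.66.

After k correct bits and 0 errors the posterior is Beta(6+k, 20), with mean (6+k)/(6+20+k).
Set (6+k)/(26+k) > 0.66 and solve: k > (0.66·26 − 6)/(1 − 0.66) = 32.824.
The smallest integer exceeding 32.824 is 33, and checking k=33: (39)/(59) = 0.6610 > 0.66.

k = 33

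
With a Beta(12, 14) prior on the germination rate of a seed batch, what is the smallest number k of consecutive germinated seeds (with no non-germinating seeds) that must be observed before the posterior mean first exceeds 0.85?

k = 68

After k germinated seeds and 0 non-germinating seeds the posterior is Beta(12+k, 14), with mean (12+k)/(12+14+k).
Set (12+k)/(26+k) > 0.85 and solve: k > (0.85·26 − 12)/(1 − 0.85) = 67.333.
The smallest integer exceeding 67.333 is 68, and checking k=68: (80)/(94) = 0.8511 > 0.85.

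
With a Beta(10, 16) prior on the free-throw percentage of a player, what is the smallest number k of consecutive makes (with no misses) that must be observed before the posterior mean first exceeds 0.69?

After k makes and 0 misses the posterior is Beta(10+k, 16), with mean (10+k)/(10+16+k).
Set (10+k)/(26+k) > 0.69 and solve: k > (0.69·26 − 10)/(1 − 0.69) = 25.613.
The smallest integer exceeding 25.613 is 26.

k = 26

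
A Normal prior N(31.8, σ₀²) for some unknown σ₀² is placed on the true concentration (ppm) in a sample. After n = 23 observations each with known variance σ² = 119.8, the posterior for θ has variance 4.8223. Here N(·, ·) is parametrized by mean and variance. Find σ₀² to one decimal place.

For the Normal–Normal model with known σ², precisions add: τ_n = τ₀ + n/σ².
So 1/σ₀² = 1/4.8223 − 23/119.8 = 0.207370 − 0.191987 = 0.015383.
Hence σ₀² = 1/0.015383 ≈ 65.0.

σ₀² = 65.0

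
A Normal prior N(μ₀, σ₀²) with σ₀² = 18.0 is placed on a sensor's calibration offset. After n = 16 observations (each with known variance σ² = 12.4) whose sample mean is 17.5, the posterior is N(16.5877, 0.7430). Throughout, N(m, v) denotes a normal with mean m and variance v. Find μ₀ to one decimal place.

The posterior mean is a precision-weighted average: μ_n = (τ₀μ₀ + τ_data·x̄)/(τ₀+τ_data), with τ₀=1/σ₀² and τ_data=n/σ².
Here τ₀ = 1/18.0 = 0.055556 and τ_data = 16/12.4 = 1.290323, so τ_n = 1.345879.
Rearranging for μ₀: μ₀ = (μ_n·τ_n − τ_data·x̄)/τ₀ = (16.5877·1.345879 − 1.290323·17.5) / 0.055556 = -0.255615/0.055556 ≈ -4.6.

μ₀ = -4.6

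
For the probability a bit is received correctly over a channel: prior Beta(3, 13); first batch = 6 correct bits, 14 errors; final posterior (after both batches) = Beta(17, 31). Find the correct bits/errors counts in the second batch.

8 correct bits and 4 errors

Because Beta–binomial updating is additive in the counts, the combined data contributed (α_post−α_prior, β_post−β_prior) successes and failures.
Total across both batches: 17−3=14 correct bits, 31−13=18 errors.
Subtract the first batch: 14−6=8 correct bits and 18−14=4 errors.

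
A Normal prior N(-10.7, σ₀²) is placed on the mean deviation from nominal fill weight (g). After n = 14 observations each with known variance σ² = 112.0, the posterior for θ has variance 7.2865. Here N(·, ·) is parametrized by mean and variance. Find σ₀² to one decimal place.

σ₀² = 81.7

For the Normal–Normal model with known σ², precisions add: τ_n = τ₀ + n/σ².
So 1/σ₀² = 1/7.2865 − 14/112.0 = 0.137240 − 0.125000 = 0.012240.
Hence σ₀² = 1/0.012240 ≈ 81.7.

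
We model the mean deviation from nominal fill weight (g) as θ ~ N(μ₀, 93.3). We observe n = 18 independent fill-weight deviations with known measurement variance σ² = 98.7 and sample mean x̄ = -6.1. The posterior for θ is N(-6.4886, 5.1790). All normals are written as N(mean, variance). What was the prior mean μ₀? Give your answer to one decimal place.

With known observation variance, the Normal–Normal posterior has precision τ_n = τ₀ + n/σ² and mean μ_n = (τ₀μ₀ + (n/σ²)x̄)/τ_n.
Here τ₀ = 1/93.3 = 0.010718 and τ_data = 18/98.7 = 0.182371, so τ_n = 0.193089.
Rearranging for μ₀: μ₀ = (μ_n·τ_n − τ_data·x̄)/τ₀ = (-6.4886·0.193089 − 0.182371·-6.1) / 0.010718 = -0.140414/0.010718 ≈ -13.1.

μ₀ = -13.1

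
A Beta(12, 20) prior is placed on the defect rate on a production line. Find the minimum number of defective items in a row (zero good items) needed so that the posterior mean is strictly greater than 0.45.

After k defective items and 0 good items the posterior is Beta(12+k, 20), with mean (12+k)/(12+20+k).
Set (12+k)/(32+k) > 0.45 and solve: k > (0.45·32 − 12)/(1 − 0.45) = 4.364.
The smallest integer exceeding 4.364 is 5, and checking k=5: (17)/(37) = 0.4595 > 0.45.

k = 5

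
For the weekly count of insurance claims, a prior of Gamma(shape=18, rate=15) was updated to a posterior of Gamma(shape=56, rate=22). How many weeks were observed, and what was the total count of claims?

n = 7 weeks with total 38 claims

Gamma–Poisson conjugacy: posterior shape = α + Σxᵢ, posterior rate = β + n.
Matching: Σxᵢ = 56 − 18 = 38 and n = 22 − 15 = 7.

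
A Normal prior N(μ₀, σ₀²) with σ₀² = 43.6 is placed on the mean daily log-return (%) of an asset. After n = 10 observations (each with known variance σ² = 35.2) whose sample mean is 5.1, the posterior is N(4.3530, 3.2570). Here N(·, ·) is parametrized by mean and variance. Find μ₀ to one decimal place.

With known observation variance, the Normal–Normal posterior has precision τ_n = τ₀ + n/σ² and mean μ_n = (τ₀μ₀ + (n/σ²)x̄)/τ_n.
Here τ₀ = 1/43.6 = 0.022936 and τ_data = 10/35.2 = 0.284091, so τ_n = 0.307027.
Rearranging for μ₀: μ₀ = (μ_n·τ_n − τ_data·x̄)/τ₀ = (4.3530·0.307027 − 0.284091·5.1) / 0.022936 = -0.112376/0.022936 ≈ -4.9.

μ₀ = -4.9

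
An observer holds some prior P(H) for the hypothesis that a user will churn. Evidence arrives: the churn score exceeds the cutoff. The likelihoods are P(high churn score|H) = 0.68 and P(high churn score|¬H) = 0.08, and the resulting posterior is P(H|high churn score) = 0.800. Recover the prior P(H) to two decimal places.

P(H) = 0.32

In odds form, posterior odds = prior odds × likelihood ratio, so prior odds = posterior odds ÷ LR.
Posterior odds = 0.800/(1−0.800) = 4.0000. LR = 0.68/0.08 = 8.5000.
Prior odds = 4.0000/8.5000 = 0.4706, so P(H) = 0.4706/(1+0.4706) ≈ 0.32.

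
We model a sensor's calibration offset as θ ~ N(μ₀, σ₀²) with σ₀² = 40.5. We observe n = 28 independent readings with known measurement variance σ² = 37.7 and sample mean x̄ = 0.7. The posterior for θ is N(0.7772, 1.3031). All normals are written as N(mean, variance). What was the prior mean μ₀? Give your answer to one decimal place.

μ₀ = 3.1

With known observation variance, the Normal–Normal posterior has precision τ_n = τ₀ + n/σ² and mean μ_n = (τ₀μ₀ + (n/σ²)x̄)/τ_n.
Here τ₀ = 1/40.5 = 0.024691 and τ_data = 28/37.7 = 0.742706, so τ_n = 0.767397.
Rearranging for μ₀: μ₀ = (μ_n·τ_n − τ_data·x̄)/τ₀ = (0.7772·0.767397 − 0.742706·0.7) / 0.024691 = 0.076527/0.024691 ≈ 3.1.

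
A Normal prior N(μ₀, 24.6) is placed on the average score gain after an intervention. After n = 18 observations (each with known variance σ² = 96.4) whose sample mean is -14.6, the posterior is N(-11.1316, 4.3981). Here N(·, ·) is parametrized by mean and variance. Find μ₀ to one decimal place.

With known observation variance, the Normal–Normal posterior has precision τ_n = τ₀ + n/σ² and mean μ_n = (τ₀μ₀ + (n/σ²)x̄)/τ_n.
Here τ₀ = 1/24.6 = 0.040650 and τ_data = 18/96.4 = 0.186722, so τ_n = 0.227372.
Rearranging for μ₀: μ₀ = (μ_n·τ_n − τ_data·x̄)/τ₀ = (-11.1316·0.227372 − 0.186722·-14.6) / 0.040650 = 0.195127/0.040650 ≈ 4.8.

μ₀ = 4.8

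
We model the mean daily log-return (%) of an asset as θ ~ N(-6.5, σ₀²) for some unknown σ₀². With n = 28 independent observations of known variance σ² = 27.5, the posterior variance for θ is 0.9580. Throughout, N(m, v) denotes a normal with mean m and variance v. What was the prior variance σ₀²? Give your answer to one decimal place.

For the Normal–Normal model with known σ², precisions add: τ_n = τ₀ + n/σ².
So 1/σ₀² = 1/0.9580 − 28/27.5 = 1.043841 − 1.018182 = 0.025659.
Hence σ₀² = 1/0.025659 ≈ 39.0.

σ₀² = 39.0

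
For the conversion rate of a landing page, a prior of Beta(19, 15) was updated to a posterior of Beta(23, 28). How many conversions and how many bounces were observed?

Beta is conjugate to the binomial likelihood: posterior = Beta(a+s, b+f).
Match parameters: s=23−19=4, f=28−15=13.

4 conversions and 13 bounces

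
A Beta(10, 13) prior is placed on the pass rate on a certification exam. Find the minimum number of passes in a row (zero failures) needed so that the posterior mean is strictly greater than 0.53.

k = 5

After k passes and 0 failures the posterior is Beta(10+k, 13), with mean (10+k)/(10+13+k).
Set (10+k)/(23+k) > 0.53 and solve: k > (0.53·23 − 10)/(1 − 0.53) = 4.660.
The smallest integer exceeding 4.660 is 5.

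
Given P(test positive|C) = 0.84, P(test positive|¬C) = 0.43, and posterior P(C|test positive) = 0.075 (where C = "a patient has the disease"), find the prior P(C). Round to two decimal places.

Bayes' rule in odds form gives O(C|E) = O(C)·[P(E|C)/P(E|¬C)], hence O(C) = O(C|E)/LR.
Posterior odds = 0.075/(1−0.075) = 0.0811. LR = 0.84/0.43 = 1.9535.
Prior odds = 0.0811/1.9535 = 0.0415, so P(C) = 0.0415/(1+0.0415) ≈ 0.04.

P(C) = 0.04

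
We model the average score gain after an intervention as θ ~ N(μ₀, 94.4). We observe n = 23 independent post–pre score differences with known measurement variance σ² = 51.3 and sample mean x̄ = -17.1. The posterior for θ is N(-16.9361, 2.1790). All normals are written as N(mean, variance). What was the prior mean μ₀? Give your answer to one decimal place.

With known observation variance, the Normal–Normal posterior has precision τ_n = τ₀ + n/σ² and mean μ_n = (τ₀μ₀ + (n/σ²)x̄)/τ_n.
Here τ₀ = 1/94.4 = 0.010593 and τ_data = 23/51.3 = 0.448343, so τ_n = 0.458936.
Rearranging for μ₀: μ₀ = (μ_n·τ_n − τ_data·x̄)/τ₀ = (-16.9361·0.458936 − 0.448343·-17.1) / 0.010593 = -0.105921/0.010593 ≈ -10.0.

μ₀ = -10.0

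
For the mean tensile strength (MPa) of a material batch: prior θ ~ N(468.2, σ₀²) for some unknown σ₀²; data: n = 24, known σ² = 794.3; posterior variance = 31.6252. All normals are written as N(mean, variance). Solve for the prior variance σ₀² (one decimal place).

For the Normal–Normal model with known σ², precisions add: τ_n = τ₀ + n/σ².
So 1/σ₀² = 1/31.6252 − 24/794.3 = 0.031620 − 0.030215 = 0.001405.
Hence σ₀² = 1/0.001405 ≈ 711.7.

σ₀² = 711.7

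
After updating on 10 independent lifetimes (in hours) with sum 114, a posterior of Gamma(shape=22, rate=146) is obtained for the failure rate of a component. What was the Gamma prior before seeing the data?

Gamma–exponential conjugacy: posterior shape = α + n, posterior rate = β + Σtᵢ.
So α = 22 − 10 = 12 and β = 146 − 114 = 32.

Gamma(shape=12, rate=32)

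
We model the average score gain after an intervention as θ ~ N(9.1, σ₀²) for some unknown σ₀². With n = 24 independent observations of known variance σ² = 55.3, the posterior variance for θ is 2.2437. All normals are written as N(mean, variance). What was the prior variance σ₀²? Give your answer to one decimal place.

For the Normal–Normal model with known σ², precisions add: τ_n = τ₀ + n/σ².
So 1/σ₀² = 1/2.2437 − 24/55.3 = 0.445692 − 0.433996 = 0.011696.
Hence σ₀² = 1/0.011696 ≈ 85.5.

σ₀² = 85.5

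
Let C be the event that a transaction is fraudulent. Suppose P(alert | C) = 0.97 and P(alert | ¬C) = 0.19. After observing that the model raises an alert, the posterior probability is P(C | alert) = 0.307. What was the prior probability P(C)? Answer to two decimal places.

In odds form, posterior odds = prior odds × likelihood ratio, so prior odds = posterior odds ÷ LR.
Posterior odds = 0.307/(1−0.307) = 0.4430. LR = 0.97/0.19 = 5.1053.
Prior odds = 0.4430/5.1053 = 0.0868, so P(C) = 0.0868/(1+0.0868) ≈ 0.08.

P(C) = 0.08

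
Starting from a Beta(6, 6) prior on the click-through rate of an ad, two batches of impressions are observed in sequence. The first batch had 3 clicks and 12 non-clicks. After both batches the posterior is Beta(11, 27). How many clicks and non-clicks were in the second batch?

2 clicks and 9 non-clicks

Because Beta–binomial updating is additive in the counts, the combined data contributed (α_post−α_prior, β_post−β_prior) successes and failures.
Total across both batches: 11−6=5 clicks, 27−6=21 non-clicks.
Subtract the first batch: 5−3=2 clicks and 21−12=9 non-clicks.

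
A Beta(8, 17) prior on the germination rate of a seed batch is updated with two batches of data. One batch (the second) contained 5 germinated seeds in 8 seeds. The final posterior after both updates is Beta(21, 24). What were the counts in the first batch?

8 germinated seeds and 4 non-germinating seeds

Sequential conjugate updates are equivalent to a single update on the pooled data, so total successes = posterior α − prior α and total failures = posterior β − prior β.
Total across both batches: 21−8=13 germinated seeds, 24−17=7 non-germinating seeds.
Subtract the second batch: 13−5=8 germinated seeds and 7−3=4 non-germinating seeds.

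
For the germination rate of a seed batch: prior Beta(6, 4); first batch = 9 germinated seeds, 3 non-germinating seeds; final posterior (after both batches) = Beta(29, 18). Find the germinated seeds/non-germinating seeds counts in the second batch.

Because Beta–binomial updating is additive in the counts, the combined data contributed (α_post−α_prior, β_post−β_prior) successes and failures.
Total across both batches: 29−6=23 germinated seeds, 18−4=14 non-germinating seeds.
Subtract the first batch: 23−9=14 germinated seeds and 14−3=11 non-germinating seeds.

14 germinated seeds and 11 non-germinating seeds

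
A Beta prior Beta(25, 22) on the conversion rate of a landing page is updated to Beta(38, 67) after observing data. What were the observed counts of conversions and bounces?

Under Beta–binomial conjugacy the posterior parameters are (α+s, β+f).
Match parameters: s=38−25=13, f=67−22=45.

13 conversions and 45 bounces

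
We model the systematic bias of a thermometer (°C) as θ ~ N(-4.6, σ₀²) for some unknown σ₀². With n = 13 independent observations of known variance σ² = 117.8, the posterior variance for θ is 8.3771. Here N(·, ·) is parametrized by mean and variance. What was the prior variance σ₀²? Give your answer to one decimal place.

Posterior precision equals prior precision plus data precision: 1/σ_n² = 1/σ₀² + n/σ².
So 1/σ₀² = 1/8.3771 − 13/117.8 = 0.119373 − 0.110357 = 0.009016.
Hence σ₀² = 1/0.009016 ≈ 110.9.

σ₀² = 110.9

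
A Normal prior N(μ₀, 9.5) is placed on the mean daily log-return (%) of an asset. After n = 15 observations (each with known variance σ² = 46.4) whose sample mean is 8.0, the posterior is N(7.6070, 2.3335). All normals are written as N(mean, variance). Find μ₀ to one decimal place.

The posterior mean is a precision-weighted average: μ_n = (τ₀μ₀ + τ_data·x̄)/(τ₀+τ_data), with τ₀=1/σ₀² and τ_data=n/σ².
Here τ₀ = 1/9.5 = 0.105263 and τ_data = 15/46.4 = 0.323276, so τ_n = 0.428539.
Rearranging for μ₀: μ₀ = (μ_n·τ_n − τ_data·x̄)/τ₀ = (7.6070·0.428539 − 0.323276·8.0) / 0.105263 = 0.673688/0.105263 ≈ 6.4.

μ₀ = 6.4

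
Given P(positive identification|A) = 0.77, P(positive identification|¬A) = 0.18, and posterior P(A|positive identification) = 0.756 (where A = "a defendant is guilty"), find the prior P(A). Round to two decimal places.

Bayes' rule in odds form gives O(A|E) = O(A)·[P(E|A)/P(E|¬A)], hence O(A) = O(A|E)/LR.
Posterior odds = 0.756/(1−0.756) = 3.0984. LR = 0.77/0.18 = 4.2778.
Prior odds = 3.0984/4.2778 = 0.7243, so P(A) = 0.7243/(1+0.7243) ≈ 0.42.

P(A) = 0.42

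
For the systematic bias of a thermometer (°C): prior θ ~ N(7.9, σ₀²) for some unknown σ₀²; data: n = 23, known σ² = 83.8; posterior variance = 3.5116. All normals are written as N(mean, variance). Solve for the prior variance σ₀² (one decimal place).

σ₀² = 97.0

Posterior precision equals prior precision plus data precision: 1/σ_n² = 1/σ₀² + n/σ².
So 1/σ₀² = 1/3.5116 − 23/83.8 = 0.284770 − 0.274463 = 0.010307.
Hence σ₀² = 1/0.010307 ≈ 97.0.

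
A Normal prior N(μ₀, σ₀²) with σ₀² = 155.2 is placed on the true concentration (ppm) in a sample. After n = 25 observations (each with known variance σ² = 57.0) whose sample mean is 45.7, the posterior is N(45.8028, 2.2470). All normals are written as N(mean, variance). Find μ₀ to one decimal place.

μ₀ = 52.8

With known observation variance, the Normal–Normal posterior has precision τ_n = τ₀ + n/σ² and mean μ_n = (τ₀μ₀ + (n/σ²)x̄)/τ_n.
Here τ₀ = 1/155.2 = 0.006443 and τ_data = 25/57.0 = 0.438596, so τ_n = 0.445039.
Rearranging for μ₀: μ₀ = (μ_n·τ_n − τ_data·x̄)/τ₀ = (45.8028·0.445039 − 0.438596·45.7) / 0.006443 = 0.340195/0.006443 ≈ 52.8.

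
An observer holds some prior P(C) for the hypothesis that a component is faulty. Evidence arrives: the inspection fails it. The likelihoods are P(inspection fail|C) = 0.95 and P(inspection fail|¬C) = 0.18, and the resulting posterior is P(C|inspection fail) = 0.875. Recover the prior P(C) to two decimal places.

P(C) = 0.57

Bayes' rule in odds form gives O(C|E) = O(C)·[P(E|C)/P(E|¬C)], hence O(C) = O(C|E)/LR.
Posterior odds = 0.875/(1−0.875) = 7.0000. LR = 0.95/0.18 = 5.2778.
Prior odds = 7.0000/5.2778 = 1.3263, so P(C) = 1.3263/(1+1.3263) ≈ 0.57.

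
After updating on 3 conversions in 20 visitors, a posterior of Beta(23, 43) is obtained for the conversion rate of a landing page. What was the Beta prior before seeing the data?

Beta is conjugate to the binomial likelihood: posterior = Beta(α+s, β+f).
So α = 23 − 3 = 20 and β = 43 − 17 = 26.

Beta(20, 26)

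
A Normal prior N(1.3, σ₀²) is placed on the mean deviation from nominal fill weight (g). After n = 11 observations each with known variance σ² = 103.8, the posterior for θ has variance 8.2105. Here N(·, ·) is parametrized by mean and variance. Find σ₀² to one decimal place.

σ₀² = 63.2

For the Normal–Normal model with known σ², precisions add: τ_n = τ₀ + n/σ².
So 1/σ₀² = 1/8.2105 − 11/103.8 = 0.121795 − 0.105973 = 0.015822.
Hence σ₀² = 1/0.015822 ≈ 63.2.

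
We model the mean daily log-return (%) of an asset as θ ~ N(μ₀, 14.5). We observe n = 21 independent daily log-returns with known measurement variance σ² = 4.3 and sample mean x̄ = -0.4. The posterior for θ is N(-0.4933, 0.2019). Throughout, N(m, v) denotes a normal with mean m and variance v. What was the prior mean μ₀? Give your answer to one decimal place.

μ₀ = -7.1

The posterior mean is a precision-weighted average: μ_n = (τ₀μ₀ + τ_data·x̄)/(τ₀+τ_data), with τ₀=1/σ₀² and τ_data=n/σ².
Here τ₀ = 1/14.5 = 0.068966 and τ_data = 21/4.3 = 4.883721, so τ_n = 4.952687.
Rearranging for μ₀: μ₀ = (μ_n·τ_n − τ_data·x̄)/τ₀ = (-0.4933·4.952687 − 4.883721·-0.4) / 0.068966 = -0.489672/0.068966 ≈ -7.1.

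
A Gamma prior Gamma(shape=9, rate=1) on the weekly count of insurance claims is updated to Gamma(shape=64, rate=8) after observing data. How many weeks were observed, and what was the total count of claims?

Gamma–Poisson conjugacy: posterior shape = α + Σxᵢ, posterior rate = β + n.
Matching: Σxᵢ = 64 − 9 = 55 and n = 8 − 1 = 7.

n = 7 weeks with total 55 claims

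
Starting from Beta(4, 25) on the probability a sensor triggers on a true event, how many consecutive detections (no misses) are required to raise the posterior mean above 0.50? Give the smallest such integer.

k = 22

After k detections and 0 misses the posterior is Beta(4+k, 25), with mean (4+k)/(4+25+k).
Set (4+k)/(29+k) > 0.50 and solve: k > (0.50·29 − 4)/(1 − 0.50) = 21.000.
The smallest integer exceeding 21.000 is 22, and checking k=22: (26)/(51) = 0.5098 > 0.50.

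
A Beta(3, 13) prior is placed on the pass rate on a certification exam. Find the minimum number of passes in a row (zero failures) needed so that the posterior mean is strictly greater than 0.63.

k = 20

After k passes and 0 failures the posterior is Beta(3+k, 13), with mean (3+k)/(3+13+k).
Set (3+k)/(16+k) > 0.63 and solve: k > (0.63·16 − 3)/(1 − 0.63) = 19.135.
The smallest integer exceeding 19.135 is 20, and checking k=20: (23)/(36) = 0.6389 > 0.63.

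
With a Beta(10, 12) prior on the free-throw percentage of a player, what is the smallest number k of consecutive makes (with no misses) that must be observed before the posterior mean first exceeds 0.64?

k = 12

After k makes and 0 misses the posterior is Beta(10+k, 12), with mean (10+k)/(10+12+k).
Set (10+k)/(22+k) > 0.64 and solve: k > (0.64·22 − 10)/(1 − 0.64) = 11.333.
The smallest integer exceeding 11.333 is 12.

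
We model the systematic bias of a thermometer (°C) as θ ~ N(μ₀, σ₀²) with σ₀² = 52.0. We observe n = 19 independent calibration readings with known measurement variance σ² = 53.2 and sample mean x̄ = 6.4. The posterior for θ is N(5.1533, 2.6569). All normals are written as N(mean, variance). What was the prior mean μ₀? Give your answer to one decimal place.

μ₀ = -18.0

With known observation variance, the Normal–Normal posterior has precision τ_n = τ₀ + n/σ² and mean μ_n = (τ₀μ₀ + (n/σ²)x̄)/τ_n.
Here τ₀ = 1/52.0 = 0.019231 and τ_data = 19/53.2 = 0.357143, so τ_n = 0.376374.
Rearranging for μ₀: μ₀ = (μ_n·τ_n − τ_data·x̄)/τ₀ = (5.1533·0.376374 − 0.357143·6.4) / 0.019231 = -0.346147/0.019231 ≈ -18.0.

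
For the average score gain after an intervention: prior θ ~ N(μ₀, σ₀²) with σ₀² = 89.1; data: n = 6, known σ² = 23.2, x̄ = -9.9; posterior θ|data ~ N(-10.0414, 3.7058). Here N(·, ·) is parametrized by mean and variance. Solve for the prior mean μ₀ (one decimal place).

μ₀ = -13.3

With known observation variance, the Normal–Normal posterior has precision τ_n = τ₀ + n/σ² and mean μ_n = (τ₀μ₀ + (n/σ²)x̄)/τ_n.
Here τ₀ = 1/89.1 = 0.011223 and τ_data = 6/23.2 = 0.258621, so τ_n = 0.269844.
Rearranging for μ₀: μ₀ = (μ_n·τ_n − τ_data·x̄)/τ₀ = (-10.0414·0.269844 − 0.258621·-9.9) / 0.011223 = -0.149264/0.011223 ≈ -13.3.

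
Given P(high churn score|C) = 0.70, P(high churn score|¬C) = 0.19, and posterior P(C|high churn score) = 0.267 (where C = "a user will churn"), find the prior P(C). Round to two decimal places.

P(C) = 0.09

In odds form, posterior odds = prior odds × likelihood ratio, so prior odds = posterior odds ÷ LR.
Posterior odds = 0.267/(1−0.267) = 0.3643. LR = 0.70/0.19 = 3.6842.
Prior odds = 0.3643/3.6842 = 0.0989, so P(C) = 0.0989/(1+0.0989) ≈ 0.09.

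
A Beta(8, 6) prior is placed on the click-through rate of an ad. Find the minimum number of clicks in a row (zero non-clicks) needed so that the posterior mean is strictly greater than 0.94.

After k clicks and 0 non-clicks the posterior is Beta(8+k, 6), with mean (8+k)/(8+6+k).
Set (8+k)/(14+k) > 0.94 and solve: k > (0.94·14 − 8)/(1 − 0.94) = 86.000.
The smallest integer exceeding 86.000 is 87.

k = 87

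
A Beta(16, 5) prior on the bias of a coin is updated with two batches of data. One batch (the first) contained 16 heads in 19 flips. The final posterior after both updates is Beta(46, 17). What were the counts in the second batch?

Because Beta–binomial updating is additive in the counts, the combined data contributed (α_post−α_prior, β_post−β_prior) successes and failures.
Total across both batches: 46−16=30 heads, 17−5=12 tails.
Subtract the first batch: 30−16=14 heads and 12−3=9 tails.

14 heads and 9 tails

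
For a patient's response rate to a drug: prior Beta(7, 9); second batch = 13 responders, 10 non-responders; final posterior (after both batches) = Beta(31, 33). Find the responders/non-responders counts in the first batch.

11 responders and 14 non-responders

Because Beta–binomial updating is additive in the counts, the combined data contributed (α_post−α_prior, β_post−β_prior) successes and failures.
Total across both batches: 31−7=24 responders, 33−9=24 non-responders.
Subtract the second batch: 24−13=11 responders and 24−10=14 non-responders.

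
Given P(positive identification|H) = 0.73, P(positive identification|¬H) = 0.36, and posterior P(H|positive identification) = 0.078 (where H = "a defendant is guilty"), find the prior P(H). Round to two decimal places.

In odds form, posterior odds = prior odds × likelihood ratio, so prior odds = posterior odds ÷ LR.
Posterior odds = 0.078/(1−0.078) = 0.0846. LR = 0.73/0.36 = 2.0278.
Prior odds = 0.0846/2.0278 = 0.0417, so P(H) = 0.0417/(1+0.0417) ≈ 0.04.

P(H) = 0.04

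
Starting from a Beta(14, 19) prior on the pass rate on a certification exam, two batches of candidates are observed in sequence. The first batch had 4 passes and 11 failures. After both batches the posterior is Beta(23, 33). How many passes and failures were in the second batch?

5 passes and 3 failures

Sequential conjugate updates are equivalent to a single update on the pooled data, so total successes = posterior α − prior α and total failures = posterior β − prior β.
Total across both batches: 23−14=9 passes, 33−19=14 failures.
Subtract the first batch: 9−4=5 passes and 14−11=3 failures.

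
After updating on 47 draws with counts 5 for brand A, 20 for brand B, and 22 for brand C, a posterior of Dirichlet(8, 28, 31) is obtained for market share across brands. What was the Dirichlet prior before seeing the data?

Dirichlet(3, 8, 9)

For a Dirichlet(α) prior with multinomial counts c, the posterior is Dirichlet(α + c) componentwise.
Subtract each count from the matching posterior parameter: 8−5=3, 28−20=8, 31−22=9.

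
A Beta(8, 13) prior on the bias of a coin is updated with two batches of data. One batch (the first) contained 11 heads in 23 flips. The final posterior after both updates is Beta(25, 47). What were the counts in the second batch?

Because Beta–binomial updating is additive in the counts, the combined data contributed (α_post−α_prior, β_post−β_prior) successes and failures.
Total across both batches: 25−8=17 heads, 47−13=34 tails.
Subtract the first batch: 17−11=6 heads and 34−12=22 tails.

6 heads and 22 tails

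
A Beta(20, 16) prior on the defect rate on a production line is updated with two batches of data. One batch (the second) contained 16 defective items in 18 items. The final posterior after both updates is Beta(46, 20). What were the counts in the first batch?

10 defective items and 2 good items

Because Beta–binomial updating is additive in the counts, the combined data contributed (α_post−α_prior, β_post−β_prior) successes and failures.
Total across both batches: 46−20=26 defective items, 20−16=4 good items.
Subtract the second batch: 26−16=10 defective items and 4−2=2 good items.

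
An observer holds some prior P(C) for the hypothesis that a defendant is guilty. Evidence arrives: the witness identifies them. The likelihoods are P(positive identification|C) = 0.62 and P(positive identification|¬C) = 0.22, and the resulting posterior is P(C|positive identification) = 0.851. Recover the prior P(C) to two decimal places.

P(C) = 0.67

Bayes' rule in odds form gives O(C|E) = O(C)·[P(E|C)/P(E|¬C)], hence O(C) = O(C|E)/LR.
Posterior odds = 0.851/(1−0.851) = 5.7114. LR = 0.62/0.22 = 2.8182.
Prior odds = 5.7114/2.8182 = 2.0266, so P(C) = 2.0266/(1+2.0266) ≈ 0.67.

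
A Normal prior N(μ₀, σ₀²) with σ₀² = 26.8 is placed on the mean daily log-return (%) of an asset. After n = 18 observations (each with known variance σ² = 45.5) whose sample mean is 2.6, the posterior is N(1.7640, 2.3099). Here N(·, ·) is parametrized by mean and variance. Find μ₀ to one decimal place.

μ₀ = -7.1

The posterior mean is a precision-weighted average: μ_n = (τ₀μ₀ + τ_data·x̄)/(τ₀+τ_data), with τ₀=1/σ₀² and τ_data=n/σ².
Here τ₀ = 1/26.8 = 0.037313 and τ_data = 18/45.5 = 0.395604, so τ_n = 0.432917.
Rearranging for μ₀: μ₀ = (μ_n·τ_n − τ_data·x̄)/τ₀ = (1.7640·0.432917 − 0.395604·2.6) / 0.037313 = -0.264905/0.037313 ≈ -7.1.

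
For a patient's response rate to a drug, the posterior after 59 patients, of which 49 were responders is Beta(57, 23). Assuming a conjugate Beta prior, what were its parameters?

Beta(8, 13)

A Beta(α, β) prior with s successes and f failures in binomial data gives a Beta(α+s, β+f) posterior.
So α = 57 − 49 = 8 and β = 23 − 10 = 13.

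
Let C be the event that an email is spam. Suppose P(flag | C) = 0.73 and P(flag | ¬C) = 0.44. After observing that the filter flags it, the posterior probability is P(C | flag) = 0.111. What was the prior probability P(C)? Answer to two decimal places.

P(C) = 0.07

Bayes' rule in odds form gives O(C|E) = O(C)·[P(E|C)/P(E|¬C)], hence O(C) = O(C|E)/LR.
Posterior odds = 0.111/(1−0.111) = 0.1249. LR = 0.73/0.44 = 1.6591.
Prior odds = 0.1249/1.6591 = 0.0753, so P(C) = 0.0753/(1+0.0753) ≈ 0.07.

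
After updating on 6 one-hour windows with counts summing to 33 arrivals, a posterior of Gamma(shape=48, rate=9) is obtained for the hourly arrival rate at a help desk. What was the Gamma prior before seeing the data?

A Gamma(α, β) prior (rate parametrization) on a Poisson rate with n observations summing to S gives posterior Gamma(α+S, β+n).
So α = 48 − 33 = 15 and β = 9 − 6 = 3.

Gamma(shape=15, rate=3)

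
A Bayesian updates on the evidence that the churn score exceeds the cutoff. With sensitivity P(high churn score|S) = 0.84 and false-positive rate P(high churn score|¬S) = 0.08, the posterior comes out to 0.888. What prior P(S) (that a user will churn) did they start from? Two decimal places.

P(S) = 0.43

Bayes' rule in odds form gives O(S|E) = O(S)·[P(E|S)/P(E|¬S)], hence O(S) = O(S|E)/LR.
Posterior odds = 0.888/(1−0.888) = 7.9286. LR = 0.84/0.08 = 10.5000.
Prior odds = 7.9286/10.5000 = 0.7551, so P(S) = 0.7551/(1+0.7551) ≈ 0.43.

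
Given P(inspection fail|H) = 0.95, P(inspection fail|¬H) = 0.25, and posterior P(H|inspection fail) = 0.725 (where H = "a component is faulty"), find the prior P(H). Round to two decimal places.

In odds form, posterior odds = prior odds × likelihood ratio, so prior odds = posterior odds ÷ LR.
Posterior odds = 0.725/(1−0.725) = 2.6364. LR = 0.95/0.25 = 3.8000.
Prior odds = 2.6364/3.8000 = 0.6938, so P(H) = 0.6938/(1+0.6938) ≈ 0.41.

P(H) = 0.41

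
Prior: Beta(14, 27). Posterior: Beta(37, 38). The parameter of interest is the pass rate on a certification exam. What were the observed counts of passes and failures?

23 passes and 11 failures

Beta is conjugate to the binomial likelihood: posterior = Beta(a+s, b+f).
So s = 37 − 14 = 23 and f = 38 − 27 = 11.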